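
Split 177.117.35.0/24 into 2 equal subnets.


New prefix = 24 + 1 = 25
Each subnet has 128 addresses
  177.117.35.0/25
  177.117.35.128/25
Subnets: 177.117.35.0/25, 177.117.35.128/25


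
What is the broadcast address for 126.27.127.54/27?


Network: 126.27.127.32/27
Host bits = 5
Set all host bits to 1:
Broadcast: 126.27.127.63


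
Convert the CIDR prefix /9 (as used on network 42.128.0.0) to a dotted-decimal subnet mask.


/9 means 9 network bits, 23 host bits
Binary: 11111111100000000000000000000000
Mask: 255.128.0.0


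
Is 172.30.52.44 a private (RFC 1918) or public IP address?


RFC 1918 private ranges:
  10.0.0.0/8 (10.0.0.0 - 10.255.255.255)
  172.16.0.0/12 (172.16.0.0 - 172.31.255.255)
  192.168.0.0/16 (192.168.0.0 - 192.168.255.255)
Private (in 172.16.0.0/12)


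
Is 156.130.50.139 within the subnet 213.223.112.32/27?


Subnet network: 213.223.112.32
Test IP AND mask: 156.130.50.128
No, 156.130.50.139 is not in 213.223.112.32/27


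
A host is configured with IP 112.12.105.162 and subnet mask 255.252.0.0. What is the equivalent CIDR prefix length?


Binary: 11111111.11111100.00000000.00000000
Count leading 1s
Prefix: /14


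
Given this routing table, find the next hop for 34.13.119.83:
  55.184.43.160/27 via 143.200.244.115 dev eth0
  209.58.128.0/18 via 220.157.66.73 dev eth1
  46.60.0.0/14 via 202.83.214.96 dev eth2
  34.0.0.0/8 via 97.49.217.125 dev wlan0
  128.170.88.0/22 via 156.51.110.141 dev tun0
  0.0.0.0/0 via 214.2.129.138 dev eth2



Longest prefix match for 34.13.119.83:
  /27 55.184.43.160: no
  /18 209.58.128.0: no
  /14 46.60.0.0: no
  /8 34.0.0.0: MATCH
  /22 128.170.88.0: no
  /0 0.0.0.0: MATCH
Selected: next-hop 97.49.217.125 via wlan0 (matched /8)


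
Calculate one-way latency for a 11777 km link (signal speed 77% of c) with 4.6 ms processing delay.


Speed = 0.77 * 3e5 km/s = 231000 km/s
Propagation delay = 11777 / 231000 = 0.051 s = 50.9827 ms
Processing delay = 4.6 ms
Total one-way latency = 55.5827 ms


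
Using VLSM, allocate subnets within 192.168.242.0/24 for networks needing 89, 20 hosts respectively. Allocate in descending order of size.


89 hosts -> /25 (126 usable): 192.168.242.0/25
20 hosts -> /27 (30 usable): 192.168.242.128/27
Allocation: 192.168.242.0/25 (89 hosts, 126 usable); 192.168.242.128/27 (20 hosts, 30 usable)


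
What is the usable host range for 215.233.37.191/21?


Network: 215.233.32.0
Broadcast: 215.233.39.255
First usable = network + 1
Last usable = broadcast - 1
Range: 215.233.32.1 to 215.233.39.254


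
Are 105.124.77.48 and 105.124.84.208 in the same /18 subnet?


Mask: 255.255.192.0
105.124.77.48 AND mask = 105.124.64.0
105.124.84.208 AND mask = 105.124.64.0
Yes, same subnet (105.124.64.0)


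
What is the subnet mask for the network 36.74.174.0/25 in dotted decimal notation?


/25 means 25 network bits, 7 host bits
Binary: 11111111111111111111111110000000
Mask: 255.255.255.128


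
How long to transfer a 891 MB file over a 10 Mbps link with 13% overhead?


Effective throughput = 10 * (1 - 13/100) = 8.7 Mbps
File size in Mb = 891 * 8 = 7128 Mb
Time = 7128 / 8.7
Time = 819.3103 seconds


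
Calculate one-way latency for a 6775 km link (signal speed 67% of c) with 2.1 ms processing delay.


Speed = 0.67 * 3e5 km/s = 201000 km/s
Propagation delay = 6775 / 201000 = 0.0337 s = 33.7065 ms
Processing delay = 2.1 ms
Total one-way latency = 35.8065 ms


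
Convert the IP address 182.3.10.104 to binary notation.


182 = 10110110
3 = 00000011
10 = 00001010
104 = 01101000
Binary: 10110110.00000011.00001010.01101000


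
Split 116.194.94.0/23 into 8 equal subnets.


New prefix = 23 + 3 = 26
Each subnet has 64 addresses
  116.194.94.0/26
  116.194.94.64/26
  116.194.94.128/26
  116.194.94.192/26
  116.194.95.0/26
  116.194.95.64/26
  116.194.95.128/26
  116.194.95.192/26
Subnets: 116.194.94.0/26, 116.194.94.64/26, 116.194.94.128/26, 116.194.94.192/26, 116.194.95.0/26, 116.194.95.64/26, 116.194.95.128/26, 116.194.95.192/26


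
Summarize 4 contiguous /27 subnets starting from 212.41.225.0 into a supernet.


Original prefix: /27
Number of subnets: 4 = 2^2
New prefix = 27 - 2 = 25
Supernet: 212.41.225.0/25


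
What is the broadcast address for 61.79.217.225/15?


Network: 61.78.0.0/15
Host bits = 17
Set all host bits to 1:
Broadcast: 61.79.255.255


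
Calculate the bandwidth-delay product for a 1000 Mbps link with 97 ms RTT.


BDP = bandwidth * RTT
= 1000 Mbps * 97 ms
= 1000 * 1e6 * 97 / 1000 bits
= 97000000 bits
= 12125000 bytes
= 11840.8203 KB
BDP = 97000000 bits (12125000 bytes)


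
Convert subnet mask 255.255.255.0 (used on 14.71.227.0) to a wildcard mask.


Subnet mask: 255.255.255.0
Wildcard = 255.255.255.255 - subnet mask
255 - 255 = 0
255 - 255 = 0
255 - 255 = 0
255 - 0 = 255
Wildcard: 0.0.0.255


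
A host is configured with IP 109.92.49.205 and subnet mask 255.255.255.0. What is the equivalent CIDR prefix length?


Binary: 11111111.11111111.11111111.00000000
Count leading 1s
Prefix: /24


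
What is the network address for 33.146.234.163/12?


IP:   00100001.10010010.11101010.10100011
Mask: 11111111.11110000.00000000.00000000
AND operation:
Net:  00100001.10010000.00000000.00000000
Network: 33.144.0.0/12


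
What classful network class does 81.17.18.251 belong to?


First octet: 81
Binary: 01010001
0xxxxxxx -> Class A (1-126)
Class A, default mask 255.0.0.0 (/8)


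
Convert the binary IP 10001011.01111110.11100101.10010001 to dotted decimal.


10001011 = 139
01111110 = 126
11100101 = 229
10010001 = 145
IP: 139.126.229.145


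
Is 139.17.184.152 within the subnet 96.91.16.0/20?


Subnet network: 96.91.16.0
Test IP AND mask: 139.17.176.0
No, 139.17.184.152 is not in 96.91.16.0/20


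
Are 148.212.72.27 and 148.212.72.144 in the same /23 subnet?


Mask: 255.255.254.0
148.212.72.27 AND mask = 148.212.72.0
148.212.72.144 AND mask = 148.212.72.0
Yes, same subnet (148.212.72.0)


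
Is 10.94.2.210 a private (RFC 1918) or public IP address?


RFC 1918 private ranges:
  10.0.0.0/8 (10.0.0.0 - 10.255.255.255)
  172.16.0.0/12 (172.16.0.0 - 172.31.255.255)
  192.168.0.0/16 (192.168.0.0 - 192.168.255.255)
Private (in 10.0.0.0/8)


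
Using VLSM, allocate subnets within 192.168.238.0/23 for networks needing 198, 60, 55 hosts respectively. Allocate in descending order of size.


198 hosts -> /24 (254 usable): 192.168.238.0/24
60 hosts -> /26 (62 usable): 192.168.239.0/26
55 hosts -> /26 (62 usable): 192.168.239.64/26
Allocation: 192.168.238.0/24 (198 hosts, 254 usable); 192.168.239.0/26 (60 hosts, 62 usable); 192.168.239.64/26 (55 hosts, 62 usable)


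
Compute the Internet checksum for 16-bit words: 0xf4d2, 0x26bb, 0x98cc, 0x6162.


Sum all words (with carry folding):
+ 0xf4d2 = 0xf4d2
+ 0x26bb = 0x1b8e
+ 0x98cc = 0xb45a
+ 0x6162 = 0x15bd
One's complement: ~0x15bd
Checksum = 0xea42


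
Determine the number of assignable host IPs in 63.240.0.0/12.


Host bits = 32 - 12 = 20
Total addresses = 2^20 = 1048576
Usable = total - 2 (network and broadcast)
Usable hosts: 1048574


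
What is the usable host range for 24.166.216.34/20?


Network: 24.166.208.0
Broadcast: 24.166.223.255
First usable = network + 1
Last usable = broadcast - 1
Range: 24.166.208.1 to 24.166.223.254


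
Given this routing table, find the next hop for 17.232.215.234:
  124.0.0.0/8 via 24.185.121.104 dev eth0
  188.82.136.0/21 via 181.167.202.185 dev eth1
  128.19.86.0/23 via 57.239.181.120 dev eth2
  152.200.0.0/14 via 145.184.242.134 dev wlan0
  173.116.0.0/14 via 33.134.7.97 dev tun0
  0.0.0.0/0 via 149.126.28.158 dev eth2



Longest prefix match for 17.232.215.234:
  /8 124.0.0.0: no
  /21 188.82.136.0: no
  /23 128.19.86.0: no
  /14 152.200.0.0: no
  /14 173.116.0.0: no
  /0 0.0.0.0: MATCH
Selected: next-hop 149.126.28.158 via eth2 (matched /0)


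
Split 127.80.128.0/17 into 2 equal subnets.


New prefix = 17 + 1 = 18
Each subnet has 16384 addresses
  127.80.128.0/18
  127.80.192.0/18
Subnets: 127.80.128.0/18, 127.80.192.0/18


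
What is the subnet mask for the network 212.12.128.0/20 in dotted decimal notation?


/20 means 20 network bits, 12 host bits
Binary: 11111111111111111111000000000000
Mask: 255.255.240.0


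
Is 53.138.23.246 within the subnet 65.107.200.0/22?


Subnet network: 65.107.200.0
Test IP AND mask: 53.138.20.0
No, 53.138.23.246 is not in 65.107.200.0/22


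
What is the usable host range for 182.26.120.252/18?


Network: 182.26.64.0
Broadcast: 182.26.127.255
First usable = network + 1
Last usable = broadcast - 1
Range: 182.26.64.1 to 182.26.127.254


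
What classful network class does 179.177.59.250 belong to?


First octet: 179
Binary: 10110011
10xxxxxx -> Class B (128-191)
Class B, default mask 255.255.0.0 (/16)


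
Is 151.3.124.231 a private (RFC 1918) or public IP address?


RFC 1918 private ranges:
  10.0.0.0/8 (10.0.0.0 - 10.255.255.255)
  172.16.0.0/12 (172.16.0.0 - 172.31.255.255)
  192.168.0.0/16 (192.168.0.0 - 192.168.255.255)
Public (not in any RFC 1918 range)


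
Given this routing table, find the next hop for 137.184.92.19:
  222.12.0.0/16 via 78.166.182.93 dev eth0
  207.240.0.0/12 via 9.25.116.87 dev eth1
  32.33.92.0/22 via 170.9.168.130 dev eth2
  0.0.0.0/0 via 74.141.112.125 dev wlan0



Longest prefix match for 137.184.92.19:
  /16 222.12.0.0: no
  /12 207.240.0.0: no
  /22 32.33.92.0: no
  /0 0.0.0.0: MATCH
Selected: next-hop 74.141.112.125 via wlan0 (matched /0)


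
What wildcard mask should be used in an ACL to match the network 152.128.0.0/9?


Subnet mask: 255.128.0.0
Wildcard = 255.255.255.255 - subnet mask
255 - 255 = 0
255 - 128 = 127
255 - 0 = 255
255 - 0 = 255
Wildcard: 0.127.255.255


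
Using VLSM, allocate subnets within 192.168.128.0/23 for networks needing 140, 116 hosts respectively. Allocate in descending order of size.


140 hosts -> /24 (254 usable): 192.168.128.0/24
116 hosts -> /25 (126 usable): 192.168.129.0/25
Allocation: 192.168.128.0/24 (140 hosts, 254 usable); 192.168.129.0/25 (116 hosts, 126 usable)


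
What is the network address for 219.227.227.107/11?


IP:   11011011.11100011.11100011.01101011
Mask: 11111111.11100000.00000000.00000000
AND operation:
Net:  11011011.11100000.00000000.00000000
Network: 219.224.0.0/11


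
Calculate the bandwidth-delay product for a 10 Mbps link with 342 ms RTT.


BDP = bandwidth * RTT
= 10 Mbps * 342 ms
= 10 * 1e6 * 342 / 1000 bits
= 3420000 bits
= 427500 bytes
= 417.4805 KB
BDP = 3420000 bits (427500 bytes)


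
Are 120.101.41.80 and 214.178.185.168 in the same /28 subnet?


Mask: 255.255.255.240
120.101.41.80 AND mask = 120.101.41.80
214.178.185.168 AND mask = 214.178.185.160
No, different subnets (120.101.41.80 vs 214.178.185.160)


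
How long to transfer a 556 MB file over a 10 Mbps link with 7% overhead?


Effective throughput = 10 * (1 - 7/100) = 9.3 Mbps
File size in Mb = 556 * 8 = 4448 Mb
Time = 4448 / 9.3
Time = 478.2796 seconds


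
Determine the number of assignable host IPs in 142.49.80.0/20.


Host bits = 32 - 20 = 12
Total addresses = 2^12 = 4096
Usable = total - 2 (network and broadcast)
Usable hosts: 4094


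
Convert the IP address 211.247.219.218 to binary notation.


211 = 11010011
247 = 11110111
219 = 11011011
218 = 11011010
Binary: 11010011.11110111.11011011.11011010


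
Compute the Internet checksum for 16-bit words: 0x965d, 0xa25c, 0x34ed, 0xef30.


Sum all words (with carry folding):
+ 0x965d = 0x965d
+ 0xa25c = 0x38ba
+ 0x34ed = 0x6da7
+ 0xef30 = 0x5cd8
One's complement: ~0x5cd8
Checksum = 0xa327


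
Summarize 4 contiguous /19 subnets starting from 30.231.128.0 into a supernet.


Original prefix: /19
Number of subnets: 4 = 2^2
New prefix = 19 - 2 = 17
Supernet: 30.231.128.0/17


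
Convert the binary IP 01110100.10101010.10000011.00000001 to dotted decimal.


01110100 = 116
10101010 = 170
10000011 = 131
00000001 = 1
IP: 116.170.131.1


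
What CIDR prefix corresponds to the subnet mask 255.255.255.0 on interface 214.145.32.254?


Binary: 11111111.11111111.11111111.00000000
Count leading 1s
Prefix: /24


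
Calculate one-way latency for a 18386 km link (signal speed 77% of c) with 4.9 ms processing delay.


Speed = 0.77 * 3e5 km/s = 231000 km/s
Propagation delay = 18386 / 231000 = 0.0796 s = 79.5931 ms
Processing delay = 4.9 ms
Total one-way latency = 84.4931 ms


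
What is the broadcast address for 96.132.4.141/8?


Network: 96.0.0.0/8
Host bits = 24
Set all host bits to 1:
Broadcast: 96.255.255.255


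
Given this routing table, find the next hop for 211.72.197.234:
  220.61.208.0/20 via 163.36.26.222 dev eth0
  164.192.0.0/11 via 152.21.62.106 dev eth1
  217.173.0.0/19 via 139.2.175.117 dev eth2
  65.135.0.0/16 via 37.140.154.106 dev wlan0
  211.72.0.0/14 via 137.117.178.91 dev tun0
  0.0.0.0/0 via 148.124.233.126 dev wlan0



Longest prefix match for 211.72.197.234:
  /20 220.61.208.0: no
  /11 164.192.0.0: no
  /19 217.173.0.0: no
  /16 65.135.0.0: no
  /14 211.72.0.0: MATCH
  /0 0.0.0.0: MATCH
Selected: next-hop 137.117.178.91 via tun0 (matched /14)


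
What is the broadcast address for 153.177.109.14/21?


Network: 153.177.104.0/21
Host bits = 11
Set all host bits to 1:
Broadcast: 153.177.111.255


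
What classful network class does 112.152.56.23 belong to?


First octet: 112
Binary: 01110000
0xxxxxxx -> Class A (1-126)
Class A, default mask 255.0.0.0 (/8)


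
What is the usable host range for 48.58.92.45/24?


Network: 48.58.92.0
Broadcast: 48.58.92.255
First usable = network + 1
Last usable = broadcast - 1
Range: 48.58.92.1 to 48.58.92.254


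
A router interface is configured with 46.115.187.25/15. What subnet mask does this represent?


/15 means 15 network bits, 17 host bits
Binary: 11111111111111100000000000000000
Mask: 255.254.0.0


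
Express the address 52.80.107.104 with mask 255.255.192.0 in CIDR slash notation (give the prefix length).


Binary: 11111111.11111111.11000000.00000000
Count leading 1s
Prefix: /18


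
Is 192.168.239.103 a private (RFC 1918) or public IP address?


RFC 1918 private ranges:
  10.0.0.0/8 (10.0.0.0 - 10.255.255.255)
  172.16.0.0/12 (172.16.0.0 - 172.31.255.255)
  192.168.0.0/16 (192.168.0.0 - 192.168.255.255)
Private (in 192.168.0.0/16)


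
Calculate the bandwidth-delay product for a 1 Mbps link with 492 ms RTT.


BDP = bandwidth * RTT
= 1 Mbps * 492 ms
= 1 * 1e6 * 492 / 1000 bits
= 492000 bits
= 61500 bytes
= 60.0586 KB
BDP = 492000 bits (61500 bytes)


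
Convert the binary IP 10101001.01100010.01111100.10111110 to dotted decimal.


10101001 = 169
01100010 = 98
01111100 = 124
10111110 = 190
IP: 169.98.124.190


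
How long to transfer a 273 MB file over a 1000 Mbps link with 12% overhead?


Effective throughput = 1000 * (1 - 12/100) = 880 Mbps
File size in Mb = 273 * 8 = 2184 Mb
Time = 2184 / 880
Time = 2.4818 seconds


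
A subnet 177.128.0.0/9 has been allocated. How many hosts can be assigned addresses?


Host bits = 32 - 9 = 23
Total addresses = 2^23 = 8388608
Usable = total - 2 (network and broadcast)
Usable hosts: 8388606


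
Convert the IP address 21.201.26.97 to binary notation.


21 = 00010101
201 = 11001001
26 = 00011010
97 = 01100001
Binary: 00010101.11001001.00011010.01100001


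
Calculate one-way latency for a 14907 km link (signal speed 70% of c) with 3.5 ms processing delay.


Speed = 0.7 * 3e5 km/s = 210000 km/s
Propagation delay = 14907 / 210000 = 0.071 s = 70.9857 ms
Processing delay = 3.5 ms
Total one-way latency = 74.4857 ms


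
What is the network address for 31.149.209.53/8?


IP:   00011111.10010101.11010001.00110101
Mask: 11111111.00000000.00000000.00000000
AND operation:
Net:  00011111.00000000.00000000.00000000
Network: 31.0.0.0/8


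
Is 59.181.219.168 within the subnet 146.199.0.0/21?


Subnet network: 146.199.0.0
Test IP AND mask: 59.181.216.0
No, 59.181.219.168 is not in 146.199.0.0/21


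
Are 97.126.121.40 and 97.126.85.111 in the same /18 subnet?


Mask: 255.255.192.0
97.126.121.40 AND mask = 97.126.64.0
97.126.85.111 AND mask = 97.126.64.0
Yes, same subnet (97.126.64.0)


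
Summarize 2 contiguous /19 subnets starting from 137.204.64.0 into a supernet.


Original prefix: /19
Number of subnets: 2 = 2^1
New prefix = 19 - 1 = 18
Supernet: 137.204.64.0/18


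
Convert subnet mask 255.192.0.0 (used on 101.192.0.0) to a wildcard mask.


Subnet mask: 255.192.0.0
Wildcard = 255.255.255.255 - subnet mask
255 - 255 = 0
255 - 192 = 63
255 - 0 = 255
255 - 0 = 255
Wildcard: 0.63.255.255


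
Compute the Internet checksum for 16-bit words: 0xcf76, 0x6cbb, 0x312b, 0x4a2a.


Sum all words (with carry folding):
+ 0xcf76 = 0xcf76
+ 0x6cbb = 0x3c32
+ 0x312b = 0x6d5d
+ 0x4a2a = 0xb787
One's complement: ~0xb787
Checksum = 0x4878


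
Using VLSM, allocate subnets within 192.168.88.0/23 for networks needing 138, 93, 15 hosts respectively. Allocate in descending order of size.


138 hosts -> /24 (254 usable): 192.168.88.0/24
93 hosts -> /25 (126 usable): 192.168.89.0/25
15 hosts -> /27 (30 usable): 192.168.89.128/27
Allocation: 192.168.88.0/24 (138 hosts, 254 usable); 192.168.89.0/25 (93 hosts, 126 usable); 192.168.89.128/27 (15 hosts, 30 usable)


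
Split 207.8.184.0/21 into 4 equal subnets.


New prefix = 21 + 2 = 23
Each subnet has 512 addresses
  207.8.184.0/23
  207.8.186.0/23
  207.8.188.0/23
  207.8.190.0/23
Subnets: 207.8.184.0/23, 207.8.186.0/23, 207.8.188.0/23, 207.8.190.0/23


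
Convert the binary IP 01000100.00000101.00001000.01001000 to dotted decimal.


01000100 = 68
00000101 = 5
00001000 = 8
01001000 = 72
IP: 68.5.8.72


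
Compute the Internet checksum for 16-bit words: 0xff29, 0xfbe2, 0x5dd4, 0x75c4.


Sum all words (with carry folding):
+ 0xff29 = 0xff29
+ 0xfbe2 = 0xfb0c
+ 0x5dd4 = 0x58e1
+ 0x75c4 = 0xcea5
One's complement: ~0xcea5
Checksum = 0x315a


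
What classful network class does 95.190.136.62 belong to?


First octet: 95
Binary: 01011111
0xxxxxxx -> Class A (1-126)
Class A, default mask 255.0.0.0 (/8)


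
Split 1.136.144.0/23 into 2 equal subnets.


New prefix = 23 + 1 = 24
Each subnet has 256 addresses
  1.136.144.0/24
  1.136.145.0/24
Subnets: 1.136.144.0/24, 1.136.145.0/24


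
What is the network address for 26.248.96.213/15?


IP:   00011010.11111000.01100000.11010101
Mask: 11111111.11111110.00000000.00000000
AND operation:
Net:  00011010.11111000.00000000.00000000
Network: 26.248.0.0/15


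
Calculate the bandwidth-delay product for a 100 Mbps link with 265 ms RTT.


BDP = bandwidth * RTT
= 100 Mbps * 265 ms
= 100 * 1e6 * 265 / 1000 bits
= 26500000 bits
= 3312500 bytes
= 3234.8633 KB
BDP = 26500000 bits (3312500 bytes)


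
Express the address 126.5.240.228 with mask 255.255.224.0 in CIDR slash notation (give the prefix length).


Binary: 11111111.11111111.11100000.00000000
Count leading 1s
Prefix: /19


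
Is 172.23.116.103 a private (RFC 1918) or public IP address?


RFC 1918 private ranges:
  10.0.0.0/8 (10.0.0.0 - 10.255.255.255)
  172.16.0.0/12 (172.16.0.0 - 172.31.255.255)
  192.168.0.0/16 (192.168.0.0 - 192.168.255.255)
Private (in 172.16.0.0/12)


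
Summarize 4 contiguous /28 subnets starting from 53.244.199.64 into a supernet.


Original prefix: /28
Number of subnets: 4 = 2^2
New prefix = 28 - 2 = 26
Supernet: 53.244.199.64/26


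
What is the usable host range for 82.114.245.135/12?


Network: 82.112.0.0
Broadcast: 82.127.255.255
First usable = network + 1
Last usable = broadcast - 1
Range: 82.112.0.1 to 82.127.255.254


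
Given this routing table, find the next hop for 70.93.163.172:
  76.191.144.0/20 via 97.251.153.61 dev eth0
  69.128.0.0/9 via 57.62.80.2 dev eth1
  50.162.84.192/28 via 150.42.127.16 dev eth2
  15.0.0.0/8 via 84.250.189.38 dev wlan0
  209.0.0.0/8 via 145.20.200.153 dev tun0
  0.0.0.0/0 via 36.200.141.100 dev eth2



Longest prefix match for 70.93.163.172:
  /20 76.191.144.0: no
  /9 69.128.0.0: no
  /28 50.162.84.192: no
  /8 15.0.0.0: no
  /8 209.0.0.0: no
  /0 0.0.0.0: MATCH
Selected: next-hop 36.200.141.100 via eth2 (matched /0)


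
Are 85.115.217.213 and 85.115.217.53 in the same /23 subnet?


Mask: 255.255.254.0
85.115.217.213 AND mask = 85.115.216.0
85.115.217.53 AND mask = 85.115.216.0
Yes, same subnet (85.115.216.0)


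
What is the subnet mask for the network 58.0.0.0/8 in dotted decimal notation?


/8 means 8 network bits, 24 host bits
Binary: 11111111000000000000000000000000
Mask: 255.0.0.0


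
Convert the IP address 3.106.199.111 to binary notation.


3 = 00000011
106 = 01101010
199 = 11000111
111 = 01101111
Binary: 00000011.01101010.11000111.01101111


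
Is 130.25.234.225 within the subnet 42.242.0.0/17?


Subnet network: 42.242.0.0
Test IP AND mask: 130.25.128.0
No, 130.25.234.225 is not in 42.242.0.0/17


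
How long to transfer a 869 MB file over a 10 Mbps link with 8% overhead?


Effective throughput = 10 * (1 - 8/100) = 9.2 Mbps
File size in Mb = 869 * 8 = 6952 Mb
Time = 6952 / 9.2
Time = 755.6522 seconds


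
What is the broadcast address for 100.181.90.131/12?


Network: 100.176.0.0/12
Host bits = 20
Set all host bits to 1:
Broadcast: 100.191.255.255


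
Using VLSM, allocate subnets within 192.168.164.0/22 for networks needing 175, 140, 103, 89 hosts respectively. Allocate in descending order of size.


175 hosts -> /24 (254 usable): 192.168.164.0/24
140 hosts -> /24 (254 usable): 192.168.165.0/24
103 hosts -> /25 (126 usable): 192.168.166.0/25
89 hosts -> /25 (126 usable): 192.168.166.128/25
Allocation: 192.168.164.0/24 (175 hosts, 254 usable); 192.168.165.0/24 (140 hosts, 254 usable); 192.168.166.0/25 (103 hosts, 126 usable); 192.168.166.128/25 (89 hosts, 126 usable)


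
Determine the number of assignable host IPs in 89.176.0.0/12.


Host bits = 32 - 12 = 20
Total addresses = 2^20 = 1048576
Usable = total - 2 (network and broadcast)
Usable hosts: 1048574


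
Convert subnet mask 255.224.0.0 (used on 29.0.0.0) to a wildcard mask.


Subnet mask: 255.224.0.0
Wildcard = 255.255.255.255 - subnet mask
255 - 255 = 0
255 - 224 = 31
255 - 0 = 255
255 - 0 = 255
Wildcard: 0.31.255.255


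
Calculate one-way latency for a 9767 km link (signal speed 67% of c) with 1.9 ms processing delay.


Speed = 0.67 * 3e5 km/s = 201000 km/s
Propagation delay = 9767 / 201000 = 0.0486 s = 48.592 ms
Processing delay = 1.9 ms
Total one-way latency = 50.492 ms


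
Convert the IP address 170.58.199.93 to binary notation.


170 = 10101010
58 = 00111010
199 = 11000111
93 = 01011101
Binary: 10101010.00111010.11000111.01011101


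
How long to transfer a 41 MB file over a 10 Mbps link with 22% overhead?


Effective throughput = 10 * (1 - 22/100) = 7.8 Mbps
File size in Mb = 41 * 8 = 328 Mb
Time = 328 / 7.8
Time = 42.0513 seconds


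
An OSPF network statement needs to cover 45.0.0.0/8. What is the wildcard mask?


Subnet mask: 255.0.0.0
Wildcard = 255.255.255.255 - subnet mask
255 - 255 = 0
255 - 0 = 255
255 - 0 = 255
255 - 0 = 255
Wildcard: 0.255.255.255


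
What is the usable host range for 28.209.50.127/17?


Network: 28.209.0.0
Broadcast: 28.209.127.255
First usable = network + 1
Last usable = broadcast - 1
Range: 28.209.0.1 to 28.209.127.254


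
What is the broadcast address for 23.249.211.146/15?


Network: 23.248.0.0/15
Host bits = 17
Set all host bits to 1:
Broadcast: 23.249.255.255


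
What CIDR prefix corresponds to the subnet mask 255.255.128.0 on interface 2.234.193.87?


Binary: 11111111.11111111.10000000.00000000
Count leading 1s
Prefix: /17


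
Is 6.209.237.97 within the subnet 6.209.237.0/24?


Subnet network: 6.209.237.0
Test IP AND mask: 6.209.237.0
Yes, 6.209.237.97 is in 6.209.237.0/24


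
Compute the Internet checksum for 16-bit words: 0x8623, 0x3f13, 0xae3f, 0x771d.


Sum all words (with carry folding):
+ 0x8623 = 0x8623
+ 0x3f13 = 0xc536
+ 0xae3f = 0x7376
+ 0x771d = 0xea93
One's complement: ~0xea93
Checksum = 0x156c


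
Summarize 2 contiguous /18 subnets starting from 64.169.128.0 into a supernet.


Original prefix: /18
Number of subnets: 2 = 2^1
New prefix = 18 - 1 = 17
Supernet: 64.169.128.0/17


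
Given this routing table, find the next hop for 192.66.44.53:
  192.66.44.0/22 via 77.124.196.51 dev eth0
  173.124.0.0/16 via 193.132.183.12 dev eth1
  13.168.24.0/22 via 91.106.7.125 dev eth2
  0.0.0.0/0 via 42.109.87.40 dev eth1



Longest prefix match for 192.66.44.53:
  /22 192.66.44.0: MATCH
  /16 173.124.0.0: no
  /22 13.168.24.0: no
  /0 0.0.0.0: MATCH
Selected: next-hop 77.124.196.51 via eth0 (matched /22)


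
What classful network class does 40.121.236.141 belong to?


First octet: 40
Binary: 00101000
0xxxxxxx -> Class A (1-126)
Class A, default mask 255.0.0.0 (/8)


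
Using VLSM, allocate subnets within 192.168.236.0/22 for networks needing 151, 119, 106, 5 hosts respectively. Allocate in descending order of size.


151 hosts -> /24 (254 usable): 192.168.236.0/24
119 hosts -> /25 (126 usable): 192.168.237.0/25
106 hosts -> /25 (126 usable): 192.168.237.128/25
5 hosts -> /29 (6 usable): 192.168.238.0/29
Allocation: 192.168.236.0/24 (151 hosts, 254 usable); 192.168.237.0/25 (119 hosts, 126 usable); 192.168.237.128/25 (106 hosts, 126 usable); 192.168.238.0/29 (5 hosts, 6 usable)


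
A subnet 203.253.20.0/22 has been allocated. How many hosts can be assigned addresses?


Host bits = 32 - 22 = 10
Total addresses = 2^10 = 1024
Usable = total - 2 (network and broadcast)
Usable hosts: 1022


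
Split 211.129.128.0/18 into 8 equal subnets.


New prefix = 18 + 3 = 21
Each subnet has 2048 addresses
  211.129.128.0/21
  211.129.136.0/21
  211.129.144.0/21
  211.129.152.0/21
  211.129.160.0/21
  211.129.168.0/21
  211.129.176.0/21
  211.129.184.0/21
Subnets: 211.129.128.0/21, 211.129.136.0/21, 211.129.144.0/21, 211.129.152.0/21, 211.129.160.0/21, 211.129.168.0/21, 211.129.176.0/21, 211.129.184.0/21


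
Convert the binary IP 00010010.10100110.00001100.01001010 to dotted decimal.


00010010 = 18
10100110 = 166
00001100 = 12
01001010 = 74
IP: 18.166.12.74


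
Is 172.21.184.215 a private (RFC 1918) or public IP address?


RFC 1918 private ranges:
  10.0.0.0/8 (10.0.0.0 - 10.255.255.255)
  172.16.0.0/12 (172.16.0.0 - 172.31.255.255)
  192.168.0.0/16 (192.168.0.0 - 192.168.255.255)
Private (in 172.16.0.0/12)


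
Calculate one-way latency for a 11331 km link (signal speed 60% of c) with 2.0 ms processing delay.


Speed = 0.6 * 3e5 km/s = 180000 km/s
Propagation delay = 11331 / 180000 = 0.063 s = 62.95 ms
Processing delay = 2.0 ms
Total one-way latency = 64.95 ms


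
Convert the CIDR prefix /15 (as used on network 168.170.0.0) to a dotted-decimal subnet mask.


/15 means 15 network bits, 17 host bits
Binary: 11111111111111100000000000000000
Mask: 255.254.0.0


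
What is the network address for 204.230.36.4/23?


IP:   11001100.11100110.00100100.00000100
Mask: 11111111.11111111.11111110.00000000
AND operation:
Net:  11001100.11100110.00100100.00000000
Network: 204.230.36.0/23


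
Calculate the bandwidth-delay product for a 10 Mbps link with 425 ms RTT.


BDP = bandwidth * RTT
= 10 Mbps * 425 ms
= 10 * 1e6 * 425 / 1000 bits
= 4250000 bits
= 531250 bytes
= 518.7988 KB
BDP = 4250000 bits (531250 bytes)


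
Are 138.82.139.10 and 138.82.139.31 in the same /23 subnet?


Mask: 255.255.254.0
138.82.139.10 AND mask = 138.82.138.0
138.82.139.31 AND mask = 138.82.138.0
Yes, same subnet (138.82.138.0)


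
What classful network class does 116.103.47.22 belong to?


First octet: 116
Binary: 01110100
0xxxxxxx -> Class A (1-126)
Class A, default mask 255.0.0.0 (/8)


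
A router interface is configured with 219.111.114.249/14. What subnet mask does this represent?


/14 means 14 network bits, 18 host bits
Binary: 11111111111111000000000000000000
Mask: 255.252.0.0


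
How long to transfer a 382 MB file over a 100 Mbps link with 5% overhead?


Effective throughput = 100 * (1 - 5/100) = 95 Mbps
File size in Mb = 382 * 8 = 3056 Mb
Time = 3056 / 95
Time = 32.1684 seconds


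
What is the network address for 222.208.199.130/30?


IP:   11011110.11010000.11000111.10000010
Mask: 11111111.11111111.11111111.11111100
AND operation:
Net:  11011110.11010000.11000111.10000000
Network: 222.208.199.128/30


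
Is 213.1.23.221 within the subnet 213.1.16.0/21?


Subnet network: 213.1.16.0
Test IP AND mask: 213.1.16.0
Yes, 213.1.23.221 is in 213.1.16.0/21


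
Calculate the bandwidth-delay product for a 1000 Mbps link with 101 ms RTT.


BDP = bandwidth * RTT
= 1000 Mbps * 101 ms
= 1000 * 1e6 * 101 / 1000 bits
= 101000000 bits
= 12625000 bytes
= 12329.1016 KB
BDP = 101000000 bits (12625000 bytes)


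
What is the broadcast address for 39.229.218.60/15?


Network: 39.228.0.0/15
Host bits = 17
Set all host bits to 1:
Broadcast: 39.229.255.255


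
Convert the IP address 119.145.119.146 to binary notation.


119 = 01110111
145 = 10010001
119 = 01110111
146 = 10010010
Binary: 01110111.10010001.01110111.10010010


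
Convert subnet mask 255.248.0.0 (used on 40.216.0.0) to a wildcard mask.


Subnet mask: 255.248.0.0
Wildcard = 255.255.255.255 - subnet mask
255 - 255 = 0
255 - 248 = 7
255 - 0 = 255
255 - 0 = 255
Wildcard: 0.7.255.255


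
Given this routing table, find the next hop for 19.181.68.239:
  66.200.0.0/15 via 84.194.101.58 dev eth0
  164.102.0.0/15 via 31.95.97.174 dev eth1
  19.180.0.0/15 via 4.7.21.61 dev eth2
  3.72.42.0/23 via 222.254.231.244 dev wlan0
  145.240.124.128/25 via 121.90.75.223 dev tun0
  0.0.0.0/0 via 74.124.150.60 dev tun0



Longest prefix match for 19.181.68.239:
  /15 66.200.0.0: no
  /15 164.102.0.0: no
  /15 19.180.0.0: MATCH
  /23 3.72.42.0: no
  /25 145.240.124.128: no
  /0 0.0.0.0: MATCH
Selected: next-hop 4.7.21.61 via eth2 (matched /15)


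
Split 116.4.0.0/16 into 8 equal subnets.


New prefix = 16 + 3 = 19
Each subnet has 8192 addresses
  116.4.0.0/19
  116.4.32.0/19
  116.4.64.0/19
  116.4.96.0/19
  116.4.128.0/19
  116.4.160.0/19
  116.4.192.0/19
  116.4.224.0/19
Subnets: 116.4.0.0/19, 116.4.32.0/19, 116.4.64.0/19, 116.4.96.0/19, 116.4.128.0/19, 116.4.160.0/19, 116.4.192.0/19, 116.4.224.0/19


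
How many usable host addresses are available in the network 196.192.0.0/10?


Host bits = 32 - 10 = 22
Total addresses = 2^22 = 4194304
Usable = total - 2 (network and broadcast)
Usable hosts: 4194302


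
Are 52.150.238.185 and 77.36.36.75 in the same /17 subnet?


Mask: 255.255.128.0
52.150.238.185 AND mask = 52.150.128.0
77.36.36.75 AND mask = 77.36.0.0
No, different subnets (52.150.128.0 vs 77.36.0.0)


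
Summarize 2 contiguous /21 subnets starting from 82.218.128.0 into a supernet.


Original prefix: /21
Number of subnets: 2 = 2^1
New prefix = 21 - 1 = 20
Supernet: 82.218.128.0/20


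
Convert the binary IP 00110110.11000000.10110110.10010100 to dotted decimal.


00110110 = 54
11000000 = 192
10110110 = 182
10010100 = 148
IP: 54.192.182.148


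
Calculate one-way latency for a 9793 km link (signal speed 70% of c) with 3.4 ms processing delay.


Speed = 0.7 * 3e5 km/s = 210000 km/s
Propagation delay = 9793 / 210000 = 0.0466 s = 46.6333 ms
Processing delay = 3.4 ms
Total one-way latency = 50.0333 ms


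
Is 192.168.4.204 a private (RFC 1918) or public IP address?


RFC 1918 private ranges:
  10.0.0.0/8 (10.0.0.0 - 10.255.255.255)
  172.16.0.0/12 (172.16.0.0 - 172.31.255.255)
  192.168.0.0/16 (192.168.0.0 - 192.168.255.255)
Private (in 192.168.0.0/16)


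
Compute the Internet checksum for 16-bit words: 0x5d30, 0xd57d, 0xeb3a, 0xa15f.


Sum all words (with carry folding):
+ 0x5d30 = 0x5d30
+ 0xd57d = 0x32ae
+ 0xeb3a = 0x1de9
+ 0xa15f = 0xbf48
One's complement: ~0xbf48
Checksum = 0x40b7


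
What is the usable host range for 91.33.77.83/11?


Network: 91.32.0.0
Broadcast: 91.63.255.255
First usable = network + 1
Last usable = broadcast - 1
Range: 91.32.0.1 to 91.63.255.254


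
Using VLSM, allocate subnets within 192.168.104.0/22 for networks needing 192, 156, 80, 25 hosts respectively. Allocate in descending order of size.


192 hosts -> /24 (254 usable): 192.168.104.0/24
156 hosts -> /24 (254 usable): 192.168.105.0/24
80 hosts -> /25 (126 usable): 192.168.106.0/25
25 hosts -> /27 (30 usable): 192.168.106.128/27
Allocation: 192.168.104.0/24 (192 hosts, 254 usable); 192.168.105.0/24 (156 hosts, 254 usable); 192.168.106.0/25 (80 hosts, 126 usable); 192.168.106.128/27 (25 hosts, 30 usable)


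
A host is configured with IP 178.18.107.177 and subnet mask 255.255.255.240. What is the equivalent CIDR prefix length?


Binary: 11111111.11111111.11111111.11110000
Count leading 1s
Prefix: /28


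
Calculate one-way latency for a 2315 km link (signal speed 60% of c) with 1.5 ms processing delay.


Speed = 0.6 * 3e5 km/s = 180000 km/s
Propagation delay = 2315 / 180000 = 0.0129 s = 12.8611 ms
Processing delay = 1.5 ms
Total one-way latency = 14.3611 ms


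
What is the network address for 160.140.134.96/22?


IP:   10100000.10001100.10000110.01100000
Mask: 11111111.11111111.11111100.00000000
AND operation:
Net:  10100000.10001100.10000100.00000000
Network: 160.140.132.0/22


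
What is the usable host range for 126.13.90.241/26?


Network: 126.13.90.192
Broadcast: 126.13.90.255
First usable = network + 1
Last usable = broadcast - 1
Range: 126.13.90.193 to 126.13.90.254


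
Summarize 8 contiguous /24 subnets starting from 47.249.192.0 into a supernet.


Original prefix: /24
Number of subnets: 8 = 2^3
New prefix = 24 - 3 = 21
Supernet: 47.249.192.0/21


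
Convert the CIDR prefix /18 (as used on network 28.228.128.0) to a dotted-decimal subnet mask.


/18 means 18 network bits, 14 host bits
Binary: 11111111111111111100000000000000
Mask: 255.255.192.0


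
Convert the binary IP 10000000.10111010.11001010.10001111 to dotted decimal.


10000000 = 128
10111010 = 186
11001010 = 202
10001111 = 143
IP: 128.186.202.143


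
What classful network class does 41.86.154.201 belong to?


First octet: 41
Binary: 00101001
0xxxxxxx -> Class A (1-126)
Class A, default mask 255.0.0.0 (/8)


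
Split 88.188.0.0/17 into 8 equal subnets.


New prefix = 17 + 3 = 20
Each subnet has 4096 addresses
  88.188.0.0/20
  88.188.16.0/20
  88.188.32.0/20
  88.188.48.0/20
  88.188.64.0/20
  88.188.80.0/20
  88.188.96.0/20
  88.188.112.0/20
Subnets: 88.188.0.0/20, 88.188.16.0/20, 88.188.32.0/20, 88.188.48.0/20, 88.188.64.0/20, 88.188.80.0/20, 88.188.96.0/20, 88.188.112.0/20


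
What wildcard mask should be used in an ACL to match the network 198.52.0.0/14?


Subnet mask: 255.252.0.0
Wildcard = 255.255.255.255 - subnet mask
255 - 255 = 0
255 - 252 = 3
255 - 0 = 255
255 - 0 = 255
Wildcard: 0.3.255.255


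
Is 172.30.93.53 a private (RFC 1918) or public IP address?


RFC 1918 private ranges:
  10.0.0.0/8 (10.0.0.0 - 10.255.255.255)
  172.16.0.0/12 (172.16.0.0 - 172.31.255.255)
  192.168.0.0/16 (192.168.0.0 - 192.168.255.255)
Private (in 172.16.0.0/12)


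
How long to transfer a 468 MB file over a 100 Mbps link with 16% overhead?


Effective throughput = 100 * (1 - 16/100) = 84 Mbps
File size in Mb = 468 * 8 = 3744 Mb
Time = 3744 / 84
Time = 44.5714 seconds


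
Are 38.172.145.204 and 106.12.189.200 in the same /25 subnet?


Mask: 255.255.255.128
38.172.145.204 AND mask = 38.172.145.128
106.12.189.200 AND mask = 106.12.189.128
No, different subnets (38.172.145.128 vs 106.12.189.128)


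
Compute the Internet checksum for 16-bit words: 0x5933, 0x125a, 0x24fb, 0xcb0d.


Sum all words (with carry folding):
+ 0x5933 = 0x5933
+ 0x125a = 0x6b8d
+ 0x24fb = 0x9088
+ 0xcb0d = 0x5b96
One's complement: ~0x5b96
Checksum = 0xa469


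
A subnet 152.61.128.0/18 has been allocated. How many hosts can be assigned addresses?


Host bits = 32 - 18 = 14
Total addresses = 2^14 = 16384
Usable = total - 2 (network and broadcast)
Usable hosts: 16382


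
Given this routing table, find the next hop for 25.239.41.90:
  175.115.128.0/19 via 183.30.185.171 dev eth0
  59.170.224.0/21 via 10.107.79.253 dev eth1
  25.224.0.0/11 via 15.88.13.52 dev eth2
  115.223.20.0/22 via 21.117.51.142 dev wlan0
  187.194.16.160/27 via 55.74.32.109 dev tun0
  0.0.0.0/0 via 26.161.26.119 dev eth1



Longest prefix match for 25.239.41.90:
  /19 175.115.128.0: no
  /21 59.170.224.0: no
  /11 25.224.0.0: MATCH
  /22 115.223.20.0: no
  /27 187.194.16.160: no
  /0 0.0.0.0: MATCH
Selected: next-hop 15.88.13.52 via eth2 (matched /11)


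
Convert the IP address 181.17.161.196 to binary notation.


181 = 10110101
17 = 00010001
161 = 10100001
196 = 11000100
Binary: 10110101.00010001.10100001.11000100


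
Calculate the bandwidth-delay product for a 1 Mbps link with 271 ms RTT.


BDP = bandwidth * RTT
= 1 Mbps * 271 ms
= 1 * 1e6 * 271 / 1000 bits
= 271000 bits
= 33875 bytes
= 33.0811 KB
BDP = 271000 bits (33875 bytes)


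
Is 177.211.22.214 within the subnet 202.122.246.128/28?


Subnet network: 202.122.246.128
Test IP AND mask: 177.211.22.208
No, 177.211.22.214 is not in 202.122.246.128/28


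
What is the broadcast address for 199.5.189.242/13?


Network: 199.0.0.0/13
Host bits = 19
Set all host bits to 1:
Broadcast: 199.7.255.255


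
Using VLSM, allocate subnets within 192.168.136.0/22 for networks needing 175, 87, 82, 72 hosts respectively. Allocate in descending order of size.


175 hosts -> /24 (254 usable): 192.168.136.0/24
87 hosts -> /25 (126 usable): 192.168.137.0/25
82 hosts -> /25 (126 usable): 192.168.137.128/25
72 hosts -> /25 (126 usable): 192.168.138.0/25
Allocation: 192.168.136.0/24 (175 hosts, 254 usable); 192.168.137.0/25 (87 hosts, 126 usable); 192.168.137.128/25 (82 hosts, 126 usable); 192.168.138.0/25 (72 hosts, 126 usable)


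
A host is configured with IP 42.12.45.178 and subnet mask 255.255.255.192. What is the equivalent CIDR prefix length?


Binary: 11111111.11111111.11111111.11000000
Count leading 1s
Prefix: /26


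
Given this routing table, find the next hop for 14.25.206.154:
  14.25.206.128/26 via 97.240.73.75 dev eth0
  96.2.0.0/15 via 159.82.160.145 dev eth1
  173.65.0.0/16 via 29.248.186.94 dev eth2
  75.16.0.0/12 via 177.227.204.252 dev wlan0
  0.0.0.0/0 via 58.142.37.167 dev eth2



Longest prefix match for 14.25.206.154:
  /26 14.25.206.128: MATCH
  /15 96.2.0.0: no
  /16 173.65.0.0: no
  /12 75.16.0.0: no
  /0 0.0.0.0: MATCH
Selected: next-hop 97.240.73.75 via eth0 (matched /26)


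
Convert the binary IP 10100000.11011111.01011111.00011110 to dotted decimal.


10100000 = 160
11011111 = 223
01011111 = 95
00011110 = 30
IP: 160.223.95.30


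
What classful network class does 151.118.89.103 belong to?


First octet: 151
Binary: 10010111
10xxxxxx -> Class B (128-191)
Class B, default mask 255.255.0.0 (/16)


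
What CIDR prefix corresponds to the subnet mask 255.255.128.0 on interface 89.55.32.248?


Binary: 11111111.11111111.10000000.00000000
Count leading 1s
Prefix: /17


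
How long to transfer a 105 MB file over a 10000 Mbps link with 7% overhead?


Effective throughput = 10000 * (1 - 7/100) = 9300 Mbps
File size in Mb = 105 * 8 = 840 Mb
Time = 840 / 9300
Time = 0.0903 seconds


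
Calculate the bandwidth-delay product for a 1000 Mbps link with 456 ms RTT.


BDP = bandwidth * RTT
= 1000 Mbps * 456 ms
= 1000 * 1e6 * 456 / 1000 bits
= 456000000 bits
= 57000000 bytes
= 55664.0625 KB
BDP = 456000000 bits (57000000 bytes)


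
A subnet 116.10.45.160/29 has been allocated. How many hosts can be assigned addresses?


Host bits = 32 - 29 = 3
Total addresses = 2^3 = 8
Usable = total - 2 (network and broadcast)
Usable hosts: 6


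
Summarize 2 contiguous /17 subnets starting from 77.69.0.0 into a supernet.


Original prefix: /17
Number of subnets: 2 = 2^1
New prefix = 17 - 1 = 16
Supernet: 77.69.0.0/16
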